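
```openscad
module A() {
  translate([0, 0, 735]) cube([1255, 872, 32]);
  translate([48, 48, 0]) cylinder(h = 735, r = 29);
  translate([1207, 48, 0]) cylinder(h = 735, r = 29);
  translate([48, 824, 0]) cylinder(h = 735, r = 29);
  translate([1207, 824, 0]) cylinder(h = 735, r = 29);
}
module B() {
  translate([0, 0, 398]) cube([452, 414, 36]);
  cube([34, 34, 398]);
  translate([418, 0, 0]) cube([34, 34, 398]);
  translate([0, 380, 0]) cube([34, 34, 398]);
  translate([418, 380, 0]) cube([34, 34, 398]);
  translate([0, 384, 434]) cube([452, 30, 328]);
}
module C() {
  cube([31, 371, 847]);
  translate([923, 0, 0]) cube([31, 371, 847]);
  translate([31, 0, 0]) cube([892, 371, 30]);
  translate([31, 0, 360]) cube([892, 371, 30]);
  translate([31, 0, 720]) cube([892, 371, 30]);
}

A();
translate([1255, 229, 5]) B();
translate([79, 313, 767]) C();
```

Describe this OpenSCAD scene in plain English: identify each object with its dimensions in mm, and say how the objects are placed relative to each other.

A is a table with a 1255×872 mm rectangular top, 32 mm thick, top surface at z = 767 mm, supported by four round legs of 58 mm diameter, each leg's bounding box inset 19 mm from the nearest pair of top edges, running from the floor.

B is a chair: 452×414 mm seat, 36 mm thick, top at z = 434 mm, on four 34 mm square corner legs flush with the seat edges. A 30 mm thick backrest slab spans the full seat width, extending 328 mm above the seat top, its back face flush with the seat's +y edge.

C is an open bookshelf. Two side panels, each 31 mm thick, 371 mm deep and 847 mm tall, stand 954 mm apart (outside-to-outside). Between them sit 3 shelves, each 30 mm thick and 371 mm deep, spanning the full gap between the sides. The bottom shelf rests on the floor (its underside at z = 0) and the clear gap between one shelf's top and the next shelf's underside is 330 mm.

The chair is beside the table with their tops flush at z = 767. The bookshelf is on top of the table.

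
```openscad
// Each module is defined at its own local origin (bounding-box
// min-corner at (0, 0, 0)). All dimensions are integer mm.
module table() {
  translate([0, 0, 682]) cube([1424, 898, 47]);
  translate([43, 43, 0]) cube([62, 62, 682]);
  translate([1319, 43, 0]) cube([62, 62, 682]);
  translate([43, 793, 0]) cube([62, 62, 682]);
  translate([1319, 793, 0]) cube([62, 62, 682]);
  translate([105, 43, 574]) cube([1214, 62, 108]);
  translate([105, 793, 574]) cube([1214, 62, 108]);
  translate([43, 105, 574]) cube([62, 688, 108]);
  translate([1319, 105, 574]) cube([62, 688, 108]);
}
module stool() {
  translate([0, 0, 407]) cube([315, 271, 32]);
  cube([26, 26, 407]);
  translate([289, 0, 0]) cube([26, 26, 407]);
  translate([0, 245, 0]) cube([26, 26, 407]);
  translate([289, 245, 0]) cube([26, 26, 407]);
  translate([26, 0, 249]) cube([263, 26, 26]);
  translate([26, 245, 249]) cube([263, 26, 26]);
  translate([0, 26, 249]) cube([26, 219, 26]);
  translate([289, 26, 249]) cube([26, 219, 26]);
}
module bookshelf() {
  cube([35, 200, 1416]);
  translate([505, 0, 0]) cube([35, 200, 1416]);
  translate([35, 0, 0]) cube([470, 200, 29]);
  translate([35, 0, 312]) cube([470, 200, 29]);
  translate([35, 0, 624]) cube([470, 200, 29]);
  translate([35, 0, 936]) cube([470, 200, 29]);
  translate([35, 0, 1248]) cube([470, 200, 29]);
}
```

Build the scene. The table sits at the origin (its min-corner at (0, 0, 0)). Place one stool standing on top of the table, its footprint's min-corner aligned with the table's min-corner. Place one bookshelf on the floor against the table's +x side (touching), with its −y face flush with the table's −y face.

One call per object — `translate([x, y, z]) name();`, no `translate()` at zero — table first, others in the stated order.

table();
translate([0, 0, 729]) stool();
translate([1424, 0, 0]) bookshelf();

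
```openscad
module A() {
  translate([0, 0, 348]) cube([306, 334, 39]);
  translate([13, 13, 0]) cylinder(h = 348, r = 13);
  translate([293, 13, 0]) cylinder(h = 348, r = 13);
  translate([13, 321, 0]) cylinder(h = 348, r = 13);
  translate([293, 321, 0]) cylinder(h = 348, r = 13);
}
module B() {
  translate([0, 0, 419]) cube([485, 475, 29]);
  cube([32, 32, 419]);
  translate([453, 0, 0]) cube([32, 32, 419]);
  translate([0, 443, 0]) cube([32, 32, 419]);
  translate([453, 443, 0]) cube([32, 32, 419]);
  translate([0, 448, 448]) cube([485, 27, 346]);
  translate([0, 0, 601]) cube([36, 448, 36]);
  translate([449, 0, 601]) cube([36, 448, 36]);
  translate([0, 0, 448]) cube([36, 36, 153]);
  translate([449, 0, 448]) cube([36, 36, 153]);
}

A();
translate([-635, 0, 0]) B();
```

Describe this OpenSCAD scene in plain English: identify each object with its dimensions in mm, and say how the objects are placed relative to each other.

A is a four-legged stool. The seat is 306×334 mm, 39 mm thick, top at z = 387 mm. It stands on four round legs, each 26 mm in diameter, from z = 0 to the seat underside, each leg's axis is inset half a diameter from the nearest pair of seat edges (so the leg's bounding box is flush with the corner).

B is a chair. The seat is a 485×475×29 mm slab with its top at z = 448 mm, on four 32×32 mm corner legs (flush with the seat edges, standing on z = 0). A flat backrest 27 mm thick, 346 mm tall, spans the full seat width and rises from the seat top along its +y edge, rear face flush with the rear of the seat. Two armrests of 36×36 mm section run along each side from the seat's front edge to the front of the backrest, top faces 189 mm above the seat top and outer faces flush with the seat's x-edges; a 36×36 mm post under the front of each armrest stands on the seat at the front corner.

The chair is on the floor beside the stool on its −x side.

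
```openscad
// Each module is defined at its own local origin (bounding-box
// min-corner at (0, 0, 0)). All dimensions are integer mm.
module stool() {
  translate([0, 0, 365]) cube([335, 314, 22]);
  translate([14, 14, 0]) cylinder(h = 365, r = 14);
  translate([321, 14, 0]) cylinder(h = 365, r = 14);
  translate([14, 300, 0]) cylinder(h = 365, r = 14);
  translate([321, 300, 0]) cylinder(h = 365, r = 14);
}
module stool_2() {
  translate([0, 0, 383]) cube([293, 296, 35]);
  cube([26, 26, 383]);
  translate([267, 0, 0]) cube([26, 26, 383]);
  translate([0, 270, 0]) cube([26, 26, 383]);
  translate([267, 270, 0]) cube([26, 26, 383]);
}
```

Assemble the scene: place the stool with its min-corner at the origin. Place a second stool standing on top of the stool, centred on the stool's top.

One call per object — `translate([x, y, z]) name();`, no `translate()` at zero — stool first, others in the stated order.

stool();
translate([21, 9, 387]) stool_2();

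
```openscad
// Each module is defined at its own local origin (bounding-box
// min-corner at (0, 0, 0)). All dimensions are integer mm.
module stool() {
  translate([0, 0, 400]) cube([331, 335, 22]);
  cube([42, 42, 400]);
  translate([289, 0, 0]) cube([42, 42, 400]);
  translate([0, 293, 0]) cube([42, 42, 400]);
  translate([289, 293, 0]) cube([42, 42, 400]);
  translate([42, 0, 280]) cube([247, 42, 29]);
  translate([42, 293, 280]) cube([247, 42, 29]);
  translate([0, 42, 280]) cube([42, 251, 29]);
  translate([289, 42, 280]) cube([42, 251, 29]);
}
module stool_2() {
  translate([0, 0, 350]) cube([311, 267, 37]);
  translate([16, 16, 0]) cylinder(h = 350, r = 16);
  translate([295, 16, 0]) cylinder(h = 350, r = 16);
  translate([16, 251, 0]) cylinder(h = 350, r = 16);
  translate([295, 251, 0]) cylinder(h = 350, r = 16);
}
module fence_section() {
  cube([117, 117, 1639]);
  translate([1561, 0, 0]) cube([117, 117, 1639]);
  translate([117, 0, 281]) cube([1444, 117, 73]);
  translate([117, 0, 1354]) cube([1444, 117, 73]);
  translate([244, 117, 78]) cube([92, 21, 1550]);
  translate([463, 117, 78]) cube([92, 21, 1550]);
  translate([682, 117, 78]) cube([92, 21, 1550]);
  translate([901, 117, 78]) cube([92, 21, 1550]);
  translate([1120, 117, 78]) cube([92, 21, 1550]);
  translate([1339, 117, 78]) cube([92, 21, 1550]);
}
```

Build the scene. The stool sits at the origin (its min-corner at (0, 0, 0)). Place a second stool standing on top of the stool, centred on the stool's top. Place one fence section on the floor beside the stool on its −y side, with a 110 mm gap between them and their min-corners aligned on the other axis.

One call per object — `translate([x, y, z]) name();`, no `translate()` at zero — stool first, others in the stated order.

stool();
translate([10, 34, 422]) stool_2();
translate([0, -248, 0]) fence_section();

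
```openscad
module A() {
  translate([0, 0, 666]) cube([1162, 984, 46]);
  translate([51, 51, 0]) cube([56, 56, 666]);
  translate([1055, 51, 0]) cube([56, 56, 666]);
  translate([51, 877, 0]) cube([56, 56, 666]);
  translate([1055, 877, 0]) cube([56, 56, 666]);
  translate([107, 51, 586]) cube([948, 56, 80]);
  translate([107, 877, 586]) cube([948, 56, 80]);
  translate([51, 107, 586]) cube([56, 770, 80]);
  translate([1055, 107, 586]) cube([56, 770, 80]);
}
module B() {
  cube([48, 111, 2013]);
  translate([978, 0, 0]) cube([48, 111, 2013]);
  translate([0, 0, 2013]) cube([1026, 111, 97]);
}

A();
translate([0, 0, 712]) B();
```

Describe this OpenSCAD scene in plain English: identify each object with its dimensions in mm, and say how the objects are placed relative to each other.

A is a table: top 1162 mm (x) × 984 mm (y), 46 mm thick, upper face at z = 712 mm, on four 56×56 mm square legs, each inset 51 mm from the nearest pair of top edges, running from z = 0 to the bottom of the top. Four apron rails, 56 mm thick and 80 mm tall, run between adjacent legs with their top edges flush with the underside of the top and their outer faces flush with the legs' outer faces.

B is a door frame. The clear opening is 930 mm wide and 2013 mm high. Two 48 mm wide jambs, 111 mm deep, stand either side of the opening from the floor to the top of the opening. A 97 mm thick head sits across the top of both jambs, spanning the full outside width of the frame.

The door frame is on top of the table.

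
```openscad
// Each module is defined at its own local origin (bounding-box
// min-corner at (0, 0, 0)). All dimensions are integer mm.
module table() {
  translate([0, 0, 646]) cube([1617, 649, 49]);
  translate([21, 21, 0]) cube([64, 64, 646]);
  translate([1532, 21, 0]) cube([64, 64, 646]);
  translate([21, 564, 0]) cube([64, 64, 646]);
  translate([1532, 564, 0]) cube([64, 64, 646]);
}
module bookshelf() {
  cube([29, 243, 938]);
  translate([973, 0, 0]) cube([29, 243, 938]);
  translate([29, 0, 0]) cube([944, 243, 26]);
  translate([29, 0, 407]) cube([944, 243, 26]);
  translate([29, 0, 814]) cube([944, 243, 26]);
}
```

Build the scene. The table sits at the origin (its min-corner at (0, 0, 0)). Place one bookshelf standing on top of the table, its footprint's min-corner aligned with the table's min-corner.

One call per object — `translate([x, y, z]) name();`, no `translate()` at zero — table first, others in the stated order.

table();
translate([0, 0, 695]) bookshelf();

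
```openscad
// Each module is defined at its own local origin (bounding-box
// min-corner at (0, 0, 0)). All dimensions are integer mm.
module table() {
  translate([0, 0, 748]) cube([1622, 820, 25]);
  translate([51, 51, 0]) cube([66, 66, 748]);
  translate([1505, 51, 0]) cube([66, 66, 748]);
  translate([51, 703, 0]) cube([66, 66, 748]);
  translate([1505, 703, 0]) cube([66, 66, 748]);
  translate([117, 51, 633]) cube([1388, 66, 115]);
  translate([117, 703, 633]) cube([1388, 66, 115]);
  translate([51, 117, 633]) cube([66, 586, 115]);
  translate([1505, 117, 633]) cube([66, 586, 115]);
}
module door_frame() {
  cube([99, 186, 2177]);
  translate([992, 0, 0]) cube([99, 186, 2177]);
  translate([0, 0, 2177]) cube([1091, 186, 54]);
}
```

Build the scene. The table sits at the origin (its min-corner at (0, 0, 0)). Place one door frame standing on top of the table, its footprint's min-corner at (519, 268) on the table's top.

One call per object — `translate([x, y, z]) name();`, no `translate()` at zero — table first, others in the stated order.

table();
translate([519, 268, 773]) door_frame();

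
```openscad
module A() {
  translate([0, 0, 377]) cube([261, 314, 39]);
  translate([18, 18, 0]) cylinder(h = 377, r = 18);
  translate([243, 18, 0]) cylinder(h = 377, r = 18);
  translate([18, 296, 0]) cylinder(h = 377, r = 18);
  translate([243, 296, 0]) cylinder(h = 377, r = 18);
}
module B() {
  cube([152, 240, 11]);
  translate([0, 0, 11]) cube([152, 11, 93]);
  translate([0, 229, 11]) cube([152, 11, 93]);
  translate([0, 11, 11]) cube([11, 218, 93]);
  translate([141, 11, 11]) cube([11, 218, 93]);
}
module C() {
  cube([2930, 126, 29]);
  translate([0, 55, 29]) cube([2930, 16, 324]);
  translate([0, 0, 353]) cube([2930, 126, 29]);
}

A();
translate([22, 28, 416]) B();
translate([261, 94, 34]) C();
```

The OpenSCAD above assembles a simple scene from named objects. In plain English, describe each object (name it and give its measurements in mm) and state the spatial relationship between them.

A is a simple wooden stool: a rectangular seat 261 mm (x) by 314 mm (y), 39 mm thick, top face at z = 416 mm, on four round legs, each 36 mm in diameter. The legs rest on z = 0, each leg's axis is inset half a diameter from the nearest pair of seat edges (so the leg's bounding box is flush with the corner).

B is an open-topped rectangular box: outside dimensions 152×240×104 mm, with a uniform wall and base thickness of 11 mm. The base is a full 152×240 slab on the floor; four walls sit on top of the base. The front and back walls (the −y and +y sides) span the full width; the two side walls fit between them.

C is an I-beam lying along x, 2930 mm long. Overall section height 382 mm. Two flanges 126 mm wide (y) and 29 mm thick, one on the floor and one at the top; a web 16 mm thick runs between them, centred on the flange width.

The open box is on top of the stool. The I-beam is beside the stool with their tops flush at z = 416.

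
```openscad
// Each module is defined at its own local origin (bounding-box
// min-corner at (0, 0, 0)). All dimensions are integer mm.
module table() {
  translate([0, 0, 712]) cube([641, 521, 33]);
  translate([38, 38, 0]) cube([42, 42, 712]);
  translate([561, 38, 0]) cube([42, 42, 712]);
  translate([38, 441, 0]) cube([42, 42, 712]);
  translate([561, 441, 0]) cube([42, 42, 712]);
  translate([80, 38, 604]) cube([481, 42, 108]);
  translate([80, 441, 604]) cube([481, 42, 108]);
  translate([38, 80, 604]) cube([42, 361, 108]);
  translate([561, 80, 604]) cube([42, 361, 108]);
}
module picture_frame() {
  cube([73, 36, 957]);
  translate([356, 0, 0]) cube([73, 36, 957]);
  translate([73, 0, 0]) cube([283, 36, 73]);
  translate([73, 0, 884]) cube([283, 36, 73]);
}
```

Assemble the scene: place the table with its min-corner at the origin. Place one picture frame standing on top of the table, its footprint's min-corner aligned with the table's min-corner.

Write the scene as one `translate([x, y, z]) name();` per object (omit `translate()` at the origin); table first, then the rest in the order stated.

table();
translate([0, 0, 745]) picture_frame();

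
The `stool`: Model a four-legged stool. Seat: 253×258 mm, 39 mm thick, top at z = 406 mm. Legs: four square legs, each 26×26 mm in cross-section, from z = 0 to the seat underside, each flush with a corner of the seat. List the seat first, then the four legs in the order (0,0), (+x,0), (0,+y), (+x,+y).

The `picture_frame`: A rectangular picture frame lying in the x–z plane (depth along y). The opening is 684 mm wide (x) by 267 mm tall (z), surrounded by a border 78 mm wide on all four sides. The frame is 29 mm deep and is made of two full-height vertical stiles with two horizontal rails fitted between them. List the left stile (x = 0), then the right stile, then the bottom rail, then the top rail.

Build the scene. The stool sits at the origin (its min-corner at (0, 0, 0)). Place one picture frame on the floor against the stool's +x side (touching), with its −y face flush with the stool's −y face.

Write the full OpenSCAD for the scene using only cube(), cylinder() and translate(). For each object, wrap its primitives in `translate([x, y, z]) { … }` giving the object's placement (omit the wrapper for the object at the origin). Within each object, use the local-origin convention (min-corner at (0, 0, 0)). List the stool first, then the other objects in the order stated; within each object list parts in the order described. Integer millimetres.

translate([0, 0, 367]) cube([253, 258, 39]);
cube([26, 26, 367]);
translate([227, 0, 0]) cube([26, 26, 367]);
translate([0, 232, 0]) cube([26, 26, 367]);
translate([227, 232, 0]) cube([26, 26, 367]);
translate([253, 0, 0]) {
  cube([78, 29, 423]);
  translate([762, 0, 0]) cube([78, 29, 423]);
  translate([78, 0, 0]) cube([684, 29, 78]);
  translate([78, 0, 345]) cube([684, 29, 78]);
}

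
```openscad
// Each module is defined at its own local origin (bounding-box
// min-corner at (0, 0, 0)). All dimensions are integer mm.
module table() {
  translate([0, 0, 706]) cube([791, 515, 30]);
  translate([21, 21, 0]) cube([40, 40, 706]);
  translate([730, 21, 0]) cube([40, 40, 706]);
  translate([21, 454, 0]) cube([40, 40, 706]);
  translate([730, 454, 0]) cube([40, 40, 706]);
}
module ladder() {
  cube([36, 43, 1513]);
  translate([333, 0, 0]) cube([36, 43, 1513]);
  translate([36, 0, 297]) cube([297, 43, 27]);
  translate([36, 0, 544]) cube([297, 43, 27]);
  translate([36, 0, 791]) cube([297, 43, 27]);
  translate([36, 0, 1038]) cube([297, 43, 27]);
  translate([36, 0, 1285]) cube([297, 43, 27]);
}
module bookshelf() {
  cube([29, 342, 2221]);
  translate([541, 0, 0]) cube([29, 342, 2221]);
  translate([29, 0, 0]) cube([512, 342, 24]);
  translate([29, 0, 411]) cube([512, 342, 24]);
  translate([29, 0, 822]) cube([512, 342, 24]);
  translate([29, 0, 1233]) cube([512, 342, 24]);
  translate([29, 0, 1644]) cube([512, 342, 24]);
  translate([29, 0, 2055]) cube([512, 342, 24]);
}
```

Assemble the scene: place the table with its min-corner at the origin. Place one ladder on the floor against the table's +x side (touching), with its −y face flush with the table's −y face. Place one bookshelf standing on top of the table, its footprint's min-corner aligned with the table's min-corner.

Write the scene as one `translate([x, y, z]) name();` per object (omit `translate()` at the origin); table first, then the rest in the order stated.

table();
translate([791, 0, 0]) ladder();
translate([0, 0, 736]) bookshelf();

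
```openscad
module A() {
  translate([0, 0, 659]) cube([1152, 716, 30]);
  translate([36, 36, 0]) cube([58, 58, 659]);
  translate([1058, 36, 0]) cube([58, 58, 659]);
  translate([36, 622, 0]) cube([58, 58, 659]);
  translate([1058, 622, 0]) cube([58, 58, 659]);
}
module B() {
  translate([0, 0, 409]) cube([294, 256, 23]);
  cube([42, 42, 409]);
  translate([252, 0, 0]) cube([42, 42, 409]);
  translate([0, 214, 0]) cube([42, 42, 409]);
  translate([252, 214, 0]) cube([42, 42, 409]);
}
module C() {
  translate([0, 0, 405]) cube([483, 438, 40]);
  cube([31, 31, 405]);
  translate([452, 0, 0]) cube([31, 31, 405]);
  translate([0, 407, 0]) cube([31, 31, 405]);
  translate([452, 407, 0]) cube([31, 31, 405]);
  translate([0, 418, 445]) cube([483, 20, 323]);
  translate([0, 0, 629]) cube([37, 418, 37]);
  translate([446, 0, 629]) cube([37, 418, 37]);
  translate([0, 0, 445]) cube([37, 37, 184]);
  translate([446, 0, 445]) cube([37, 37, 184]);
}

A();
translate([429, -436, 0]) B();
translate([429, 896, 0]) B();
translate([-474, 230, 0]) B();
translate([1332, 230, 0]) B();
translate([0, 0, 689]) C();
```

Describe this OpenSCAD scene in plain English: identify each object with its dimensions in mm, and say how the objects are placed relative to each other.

A is a rectangular dining table. The top is 1152×716×30 mm with its upper surface at z = 689 mm. It stands on four 58×58 mm square legs, each inset 36 mm from the nearest pair of top edges, running from the floor to the underside of the top.

B is a four-legged stool. The seat is 294×256 mm, 23 mm thick, top at z = 432 mm. It stands on four square legs, each 42×42 mm in cross-section, from z = 0 to the seat underside, each flush with a corner of the seat.

C is a chair: 483×438 mm seat, 40 mm thick, top at z = 445 mm, on four 31 mm square corner legs flush with the seat edges. A 20 mm thick backrest slab spans the full seat width, extending 323 mm above the seat top, its back face flush with the seat's +y edge. Two armrests of 37×37 mm section run along each side from the seat's front edge to the front of the backrest, top faces 221 mm above the seat top and outer faces flush with the seat's x-edges; a 37×37 mm post under the front of each armrest stands on the seat at the front corner.

Four stools sit around the table at the −y, +y, −x, +x sides. The chair is on top of the table.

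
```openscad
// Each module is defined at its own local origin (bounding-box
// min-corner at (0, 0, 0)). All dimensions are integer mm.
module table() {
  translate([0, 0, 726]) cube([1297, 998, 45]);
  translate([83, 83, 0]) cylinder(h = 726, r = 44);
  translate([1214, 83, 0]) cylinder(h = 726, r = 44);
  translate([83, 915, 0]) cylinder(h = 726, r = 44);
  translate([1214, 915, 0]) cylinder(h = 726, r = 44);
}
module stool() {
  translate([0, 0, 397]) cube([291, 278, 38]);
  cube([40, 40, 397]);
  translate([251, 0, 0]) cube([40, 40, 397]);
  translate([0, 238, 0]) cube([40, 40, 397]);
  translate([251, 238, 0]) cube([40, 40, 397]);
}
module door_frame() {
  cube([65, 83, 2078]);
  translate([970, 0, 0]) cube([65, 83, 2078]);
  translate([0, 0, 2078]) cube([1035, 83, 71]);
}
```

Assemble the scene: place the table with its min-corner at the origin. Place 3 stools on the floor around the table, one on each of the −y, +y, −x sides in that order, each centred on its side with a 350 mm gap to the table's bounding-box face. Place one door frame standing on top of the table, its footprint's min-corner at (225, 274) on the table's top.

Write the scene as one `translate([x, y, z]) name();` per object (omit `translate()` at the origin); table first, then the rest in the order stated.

table();
translate([503, -628, 0]) stool();
translate([503, 1348, 0]) stool();
translate([-641, 360, 0]) stool();
translate([225, 274, 771]) door_frame();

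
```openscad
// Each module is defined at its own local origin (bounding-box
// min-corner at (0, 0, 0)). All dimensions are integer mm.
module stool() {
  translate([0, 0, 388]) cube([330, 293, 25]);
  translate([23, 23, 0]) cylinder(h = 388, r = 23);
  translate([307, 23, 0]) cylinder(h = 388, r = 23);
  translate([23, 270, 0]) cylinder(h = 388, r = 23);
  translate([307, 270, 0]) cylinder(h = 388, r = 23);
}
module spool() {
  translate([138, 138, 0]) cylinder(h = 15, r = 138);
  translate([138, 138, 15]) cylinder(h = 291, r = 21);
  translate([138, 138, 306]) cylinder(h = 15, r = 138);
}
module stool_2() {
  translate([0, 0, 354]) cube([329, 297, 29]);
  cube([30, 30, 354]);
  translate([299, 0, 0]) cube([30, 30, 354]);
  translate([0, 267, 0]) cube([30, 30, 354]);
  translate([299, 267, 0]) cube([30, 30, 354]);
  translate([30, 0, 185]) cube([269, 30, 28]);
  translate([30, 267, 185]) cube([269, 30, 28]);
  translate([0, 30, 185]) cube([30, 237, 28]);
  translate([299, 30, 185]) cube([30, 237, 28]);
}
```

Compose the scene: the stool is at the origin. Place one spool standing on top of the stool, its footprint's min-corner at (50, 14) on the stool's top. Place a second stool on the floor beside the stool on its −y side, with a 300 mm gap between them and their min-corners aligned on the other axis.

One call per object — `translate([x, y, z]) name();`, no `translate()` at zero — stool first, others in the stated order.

stool();
translate([50, 14, 413]) spool();
translate([0, -597, 0]) stool_2();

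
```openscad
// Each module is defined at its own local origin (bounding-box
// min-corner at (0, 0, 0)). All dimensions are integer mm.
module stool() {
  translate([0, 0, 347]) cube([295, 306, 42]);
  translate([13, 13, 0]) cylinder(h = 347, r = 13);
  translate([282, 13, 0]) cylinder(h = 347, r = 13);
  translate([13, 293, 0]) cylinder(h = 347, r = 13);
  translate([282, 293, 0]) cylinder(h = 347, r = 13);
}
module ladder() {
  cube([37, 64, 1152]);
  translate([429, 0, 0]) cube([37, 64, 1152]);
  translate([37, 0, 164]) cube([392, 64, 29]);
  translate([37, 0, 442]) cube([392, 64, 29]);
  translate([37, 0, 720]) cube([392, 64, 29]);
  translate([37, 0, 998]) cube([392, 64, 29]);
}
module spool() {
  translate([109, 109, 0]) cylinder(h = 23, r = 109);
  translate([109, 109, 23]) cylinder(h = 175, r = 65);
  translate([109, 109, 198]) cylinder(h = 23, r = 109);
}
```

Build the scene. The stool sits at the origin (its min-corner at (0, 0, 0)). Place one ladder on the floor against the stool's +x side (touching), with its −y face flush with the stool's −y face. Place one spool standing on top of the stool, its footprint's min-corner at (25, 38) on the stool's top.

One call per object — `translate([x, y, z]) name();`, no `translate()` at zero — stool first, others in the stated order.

stool();
translate([295, 0, 0]) ladder();
translate([25, 38, 389]) spool();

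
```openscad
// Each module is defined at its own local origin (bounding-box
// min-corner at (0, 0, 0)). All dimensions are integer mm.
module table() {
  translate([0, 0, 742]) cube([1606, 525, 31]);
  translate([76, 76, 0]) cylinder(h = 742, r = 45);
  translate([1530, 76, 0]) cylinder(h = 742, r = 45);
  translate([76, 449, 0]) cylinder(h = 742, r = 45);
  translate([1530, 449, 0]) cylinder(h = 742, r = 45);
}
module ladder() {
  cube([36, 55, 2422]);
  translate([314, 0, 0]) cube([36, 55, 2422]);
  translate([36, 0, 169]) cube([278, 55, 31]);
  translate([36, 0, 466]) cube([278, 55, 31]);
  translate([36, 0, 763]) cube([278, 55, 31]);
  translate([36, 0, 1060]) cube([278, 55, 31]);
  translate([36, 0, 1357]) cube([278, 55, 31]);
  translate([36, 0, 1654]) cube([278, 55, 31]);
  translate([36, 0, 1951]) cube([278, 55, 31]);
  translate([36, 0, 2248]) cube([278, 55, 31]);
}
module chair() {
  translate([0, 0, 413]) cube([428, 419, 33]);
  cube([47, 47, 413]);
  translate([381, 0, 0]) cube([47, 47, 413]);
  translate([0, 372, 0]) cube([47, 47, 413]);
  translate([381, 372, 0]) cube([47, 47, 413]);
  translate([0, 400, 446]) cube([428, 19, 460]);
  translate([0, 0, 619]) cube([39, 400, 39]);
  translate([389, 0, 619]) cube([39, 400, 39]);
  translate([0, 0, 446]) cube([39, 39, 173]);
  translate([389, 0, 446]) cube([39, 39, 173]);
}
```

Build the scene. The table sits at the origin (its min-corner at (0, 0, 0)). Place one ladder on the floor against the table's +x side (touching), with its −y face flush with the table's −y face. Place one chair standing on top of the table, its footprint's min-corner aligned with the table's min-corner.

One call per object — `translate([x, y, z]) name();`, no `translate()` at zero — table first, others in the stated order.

table();
translate([1606, 0, 0]) ladder();
translate([0, 0, 773]) chair();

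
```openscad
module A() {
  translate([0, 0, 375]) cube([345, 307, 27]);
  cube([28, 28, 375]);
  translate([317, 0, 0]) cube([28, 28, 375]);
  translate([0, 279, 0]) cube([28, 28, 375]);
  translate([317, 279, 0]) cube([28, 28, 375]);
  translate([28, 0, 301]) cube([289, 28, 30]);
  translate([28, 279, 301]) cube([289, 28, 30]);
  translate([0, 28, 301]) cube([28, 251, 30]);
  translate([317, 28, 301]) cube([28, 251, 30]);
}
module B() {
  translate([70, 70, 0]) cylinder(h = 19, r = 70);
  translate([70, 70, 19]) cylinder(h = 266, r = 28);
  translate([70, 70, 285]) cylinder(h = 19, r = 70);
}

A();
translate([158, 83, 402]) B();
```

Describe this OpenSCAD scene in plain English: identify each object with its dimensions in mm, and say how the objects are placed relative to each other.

A is a four-legged stool. The seat is a 345×307×27 mm slab whose top surface is at z = 402 mm; four square legs, each 28×28 mm in cross-section, run from the floor (z = 0) to the underside of the seat, each flush with a corner of the seat. Four stretchers, 28 mm wide and 30 mm tall, connect adjacent legs with their undersides at z = 301 mm, each running between the inner faces of the legs it joins and aligned with the legs' outer faces on the other axis.

B is a spool: two coaxial disc flanges of radius 70 mm and thickness 19 mm, joined by a core cylinder of radius 28 mm and height 266 mm. The lower flange rests on z = 0 and the three cylinders share a vertical axis.

The spool is on top of the stool.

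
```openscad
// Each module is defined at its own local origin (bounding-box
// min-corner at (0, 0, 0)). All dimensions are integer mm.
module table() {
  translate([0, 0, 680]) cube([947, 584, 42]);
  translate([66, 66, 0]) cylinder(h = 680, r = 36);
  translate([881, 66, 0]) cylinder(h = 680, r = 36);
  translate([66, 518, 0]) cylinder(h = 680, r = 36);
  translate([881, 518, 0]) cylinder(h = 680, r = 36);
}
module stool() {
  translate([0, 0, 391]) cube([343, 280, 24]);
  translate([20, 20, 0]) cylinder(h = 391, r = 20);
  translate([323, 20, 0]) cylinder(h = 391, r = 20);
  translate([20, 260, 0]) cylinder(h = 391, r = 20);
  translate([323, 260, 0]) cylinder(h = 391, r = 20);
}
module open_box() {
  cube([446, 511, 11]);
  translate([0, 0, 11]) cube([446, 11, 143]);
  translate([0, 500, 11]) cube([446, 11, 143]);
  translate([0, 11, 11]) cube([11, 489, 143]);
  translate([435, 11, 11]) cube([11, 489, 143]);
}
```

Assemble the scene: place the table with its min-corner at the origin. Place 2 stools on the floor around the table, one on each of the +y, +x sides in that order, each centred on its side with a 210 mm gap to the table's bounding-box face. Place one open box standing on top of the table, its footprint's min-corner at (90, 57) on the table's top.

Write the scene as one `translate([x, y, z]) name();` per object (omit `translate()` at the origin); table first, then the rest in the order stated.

table();
translate([302, 794, 0]) stool();
translate([1157, 152, 0]) stool();
translate([90, 57, 722]) open_box();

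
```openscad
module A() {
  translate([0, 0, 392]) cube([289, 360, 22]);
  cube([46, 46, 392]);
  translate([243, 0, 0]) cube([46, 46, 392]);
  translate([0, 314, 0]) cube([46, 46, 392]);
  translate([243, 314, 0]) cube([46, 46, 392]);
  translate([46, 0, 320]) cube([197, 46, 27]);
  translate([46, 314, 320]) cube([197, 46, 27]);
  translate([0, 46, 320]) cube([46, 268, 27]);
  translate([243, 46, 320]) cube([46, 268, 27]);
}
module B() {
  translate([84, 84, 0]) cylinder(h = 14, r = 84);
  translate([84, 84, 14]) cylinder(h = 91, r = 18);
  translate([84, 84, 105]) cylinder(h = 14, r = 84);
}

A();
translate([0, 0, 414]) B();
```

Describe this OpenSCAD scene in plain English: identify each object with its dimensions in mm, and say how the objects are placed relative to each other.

A is a four-legged stool. The seat is a 289×360×22 mm slab whose top surface is at z = 414 mm; four square legs, each 46×46 mm in cross-section, run from the floor (z = 0) to the underside of the seat, each flush with a corner of the seat. Four stretchers, 46 mm wide and 27 mm tall, connect adjacent legs with their undersides at z = 320 mm, each running between the inner faces of the legs it joins and aligned with the legs' outer faces on the other axis.

B is a spool: two coaxial disc flanges of radius 84 mm and thickness 14 mm, joined by a core cylinder of radius 18 mm and height 91 mm. The lower flange rests on z = 0 and the three cylinders share a vertical axis.

The spool is on top of the stool.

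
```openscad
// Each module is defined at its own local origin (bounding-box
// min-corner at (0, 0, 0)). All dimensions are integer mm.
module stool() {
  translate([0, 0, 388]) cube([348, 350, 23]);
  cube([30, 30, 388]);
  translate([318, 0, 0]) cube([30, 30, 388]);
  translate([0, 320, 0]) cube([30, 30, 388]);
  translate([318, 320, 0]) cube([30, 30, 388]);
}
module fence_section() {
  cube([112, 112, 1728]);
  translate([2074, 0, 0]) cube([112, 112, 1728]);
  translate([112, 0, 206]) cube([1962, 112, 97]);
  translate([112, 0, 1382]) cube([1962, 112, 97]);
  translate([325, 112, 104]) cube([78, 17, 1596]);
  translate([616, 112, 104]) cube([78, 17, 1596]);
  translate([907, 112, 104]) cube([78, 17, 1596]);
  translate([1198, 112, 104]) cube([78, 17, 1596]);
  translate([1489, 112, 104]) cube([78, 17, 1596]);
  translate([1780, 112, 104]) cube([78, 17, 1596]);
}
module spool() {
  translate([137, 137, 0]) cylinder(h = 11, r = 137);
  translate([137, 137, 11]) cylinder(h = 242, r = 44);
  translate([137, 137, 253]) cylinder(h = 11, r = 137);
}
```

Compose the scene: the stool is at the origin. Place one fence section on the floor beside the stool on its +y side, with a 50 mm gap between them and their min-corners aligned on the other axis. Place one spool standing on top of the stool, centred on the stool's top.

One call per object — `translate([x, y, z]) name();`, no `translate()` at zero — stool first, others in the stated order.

stool();
translate([0, 400, 0]) fence_section();
translate([37, 38, 411]) spool();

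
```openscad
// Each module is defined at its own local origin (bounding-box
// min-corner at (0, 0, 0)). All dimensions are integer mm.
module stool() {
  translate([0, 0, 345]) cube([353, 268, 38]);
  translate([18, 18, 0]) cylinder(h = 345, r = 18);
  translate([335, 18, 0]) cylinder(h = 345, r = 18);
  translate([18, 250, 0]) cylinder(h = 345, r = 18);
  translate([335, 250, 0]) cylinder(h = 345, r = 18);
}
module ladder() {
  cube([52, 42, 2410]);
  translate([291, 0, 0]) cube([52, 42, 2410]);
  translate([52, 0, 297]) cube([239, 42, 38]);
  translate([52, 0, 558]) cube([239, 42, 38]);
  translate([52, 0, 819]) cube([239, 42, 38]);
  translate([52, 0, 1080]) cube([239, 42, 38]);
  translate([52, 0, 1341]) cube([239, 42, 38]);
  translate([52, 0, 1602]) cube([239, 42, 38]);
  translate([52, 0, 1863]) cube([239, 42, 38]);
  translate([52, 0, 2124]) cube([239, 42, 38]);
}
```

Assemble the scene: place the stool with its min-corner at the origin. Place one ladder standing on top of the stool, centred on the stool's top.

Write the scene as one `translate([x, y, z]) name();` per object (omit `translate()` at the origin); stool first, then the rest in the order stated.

stool();
translate([5, 113, 383]) ladder();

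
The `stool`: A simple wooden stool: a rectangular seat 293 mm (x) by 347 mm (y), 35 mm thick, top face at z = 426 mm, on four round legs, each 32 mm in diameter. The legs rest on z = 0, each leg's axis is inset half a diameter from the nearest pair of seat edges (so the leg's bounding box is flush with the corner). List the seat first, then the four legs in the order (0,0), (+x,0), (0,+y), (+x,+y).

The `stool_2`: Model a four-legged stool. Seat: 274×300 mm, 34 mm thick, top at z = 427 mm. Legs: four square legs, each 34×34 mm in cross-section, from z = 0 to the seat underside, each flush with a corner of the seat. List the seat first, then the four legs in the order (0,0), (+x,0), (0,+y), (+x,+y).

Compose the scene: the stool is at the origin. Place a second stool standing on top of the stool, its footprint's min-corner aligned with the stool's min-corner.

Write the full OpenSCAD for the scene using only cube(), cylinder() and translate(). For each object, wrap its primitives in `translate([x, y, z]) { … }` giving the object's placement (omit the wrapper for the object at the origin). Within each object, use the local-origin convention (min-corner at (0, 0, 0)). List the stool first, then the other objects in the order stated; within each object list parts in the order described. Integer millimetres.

translate([0, 0, 391]) cube([293, 347, 35]);
translate([16, 16, 0]) cylinder(h = 391, r = 16);
translate([277, 16, 0]) cylinder(h = 391, r = 16);
translate([16, 331, 0]) cylinder(h = 391, r = 16);
translate([277, 331, 0]) cylinder(h = 391, r = 16);
translate([0, 0, 426]) {
  translate([0, 0, 393]) cube([274, 300, 34]);
  cube([34, 34, 393]);
  translate([240, 0, 0]) cube([34, 34, 393]);
  translate([0, 266, 0]) cube([34, 34, 393]);
  translate([240, 266, 0]) cube([34, 34, 393]);
}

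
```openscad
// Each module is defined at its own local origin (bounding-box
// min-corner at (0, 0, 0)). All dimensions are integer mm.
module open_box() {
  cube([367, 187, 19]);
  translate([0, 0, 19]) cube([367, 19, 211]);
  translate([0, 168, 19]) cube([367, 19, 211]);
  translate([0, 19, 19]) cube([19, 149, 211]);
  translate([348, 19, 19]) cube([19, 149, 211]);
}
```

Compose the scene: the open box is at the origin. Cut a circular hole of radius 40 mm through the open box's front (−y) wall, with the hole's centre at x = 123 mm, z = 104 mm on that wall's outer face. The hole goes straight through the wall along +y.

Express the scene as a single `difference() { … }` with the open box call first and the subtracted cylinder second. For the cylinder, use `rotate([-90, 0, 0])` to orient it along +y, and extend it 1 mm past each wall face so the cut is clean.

difference() {
  open_box();
  translate([123, -1, 104]) rotate([-90, 0, 0]) cylinder(h = 21, r = 40);
}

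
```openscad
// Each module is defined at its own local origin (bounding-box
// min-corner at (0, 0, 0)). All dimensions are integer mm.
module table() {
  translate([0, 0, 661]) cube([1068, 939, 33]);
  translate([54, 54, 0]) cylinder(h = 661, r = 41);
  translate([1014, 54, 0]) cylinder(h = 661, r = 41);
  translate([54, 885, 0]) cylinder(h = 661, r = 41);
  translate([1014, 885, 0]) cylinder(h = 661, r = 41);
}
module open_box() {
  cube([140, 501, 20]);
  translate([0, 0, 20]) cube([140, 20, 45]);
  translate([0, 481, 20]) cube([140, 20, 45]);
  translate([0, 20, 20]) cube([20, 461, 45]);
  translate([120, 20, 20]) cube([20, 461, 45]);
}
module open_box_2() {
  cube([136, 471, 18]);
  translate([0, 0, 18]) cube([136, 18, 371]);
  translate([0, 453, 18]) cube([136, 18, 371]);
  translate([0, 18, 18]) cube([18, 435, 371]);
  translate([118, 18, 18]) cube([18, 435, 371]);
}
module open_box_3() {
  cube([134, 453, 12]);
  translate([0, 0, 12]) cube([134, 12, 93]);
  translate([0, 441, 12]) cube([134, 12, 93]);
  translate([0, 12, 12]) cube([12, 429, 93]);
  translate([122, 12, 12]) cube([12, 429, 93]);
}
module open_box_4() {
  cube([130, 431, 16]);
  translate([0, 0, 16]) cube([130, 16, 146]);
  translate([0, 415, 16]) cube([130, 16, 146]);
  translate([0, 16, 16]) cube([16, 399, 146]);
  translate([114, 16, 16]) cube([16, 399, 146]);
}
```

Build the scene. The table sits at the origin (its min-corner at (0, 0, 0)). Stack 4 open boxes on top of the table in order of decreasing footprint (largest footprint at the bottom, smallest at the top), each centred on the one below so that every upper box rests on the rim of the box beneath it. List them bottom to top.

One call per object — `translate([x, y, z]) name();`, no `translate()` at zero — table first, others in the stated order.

table();
translate([464, 219, 694]) open_box();
translate([466, 234, 759]) open_box_2();
translate([467, 243, 1148]) open_box_3();
translate([469, 254, 1253]) open_box_4();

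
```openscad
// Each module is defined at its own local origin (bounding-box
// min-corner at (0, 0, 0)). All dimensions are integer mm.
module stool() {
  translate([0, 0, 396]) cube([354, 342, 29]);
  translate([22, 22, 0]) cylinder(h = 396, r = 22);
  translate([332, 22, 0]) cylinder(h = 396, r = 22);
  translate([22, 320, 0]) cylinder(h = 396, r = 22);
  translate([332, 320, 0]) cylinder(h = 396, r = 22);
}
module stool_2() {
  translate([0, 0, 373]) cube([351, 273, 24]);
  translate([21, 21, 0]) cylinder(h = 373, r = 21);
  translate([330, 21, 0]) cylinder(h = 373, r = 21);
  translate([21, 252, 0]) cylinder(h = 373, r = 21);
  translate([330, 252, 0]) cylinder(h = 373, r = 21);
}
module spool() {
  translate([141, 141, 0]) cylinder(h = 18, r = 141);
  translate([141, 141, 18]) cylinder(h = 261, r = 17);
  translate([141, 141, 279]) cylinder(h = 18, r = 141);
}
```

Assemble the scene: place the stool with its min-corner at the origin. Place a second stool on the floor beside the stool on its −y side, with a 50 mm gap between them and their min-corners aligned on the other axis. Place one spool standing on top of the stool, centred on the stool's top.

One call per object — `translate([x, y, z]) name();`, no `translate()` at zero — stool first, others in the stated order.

stool();
translate([0, -323, 0]) stool_2();
translate([36, 30, 425]) spool();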